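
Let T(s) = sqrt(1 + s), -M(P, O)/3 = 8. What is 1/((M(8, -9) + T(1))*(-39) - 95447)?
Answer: -94511/8932326079 + 39*sqrt(2)/8932326079 ≈ -1.0575e-5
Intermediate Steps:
M(P, O) = -24 (M(P, O) = -3*8 = -24)
1/((M(8, -9) + T(1))*(-39) - 95447) = 1/((-24 + sqrt(1 + 1))*(-39) - 95447) = 1/((-24 + sqrt(2))*(-39) - 95447) = 1/((936 - 39*sqrt(2)) - 95447) = 1/(-94511 - 39*sqrt(2))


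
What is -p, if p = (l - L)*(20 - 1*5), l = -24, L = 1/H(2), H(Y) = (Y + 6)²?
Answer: 23055/64 ≈ 360.23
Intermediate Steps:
H(Y) = (6 + Y)²
L = 1/64 (L = 1/((6 + 2)²) = 1/(8²) = 1/64 ≈ 0.015625)
p = -23055/64 (p = (-24 - 1*1/64)*(20 - 1*5) = (-24 - 1/64)*(20 - 5) = -1537/64*15 = -23055/64 ≈ -360.23)
-p = -1*(-23055/64) = 23055/64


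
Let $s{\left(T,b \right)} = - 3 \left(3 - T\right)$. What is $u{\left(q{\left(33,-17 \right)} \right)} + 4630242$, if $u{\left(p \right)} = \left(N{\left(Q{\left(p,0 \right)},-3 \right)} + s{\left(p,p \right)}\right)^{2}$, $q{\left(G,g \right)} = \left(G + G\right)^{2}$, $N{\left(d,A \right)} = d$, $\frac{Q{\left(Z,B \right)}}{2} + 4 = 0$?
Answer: $174958843$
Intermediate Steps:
$Q{\left(Z,B \right)} = -8$ ($Q{\left(Z,B \right)} = -8 + 2 \cdot 0 = -8 + 0 = -8$)
$q{\left(G,g \right)} = 4 G^{2}$ ($q{\left(G,g \right)} = \left(2 G\right)^{2} = 4 G^{2}$)
$s{\left(T,b \right)} = -9 + 3 T$
$u{\left(p \right)} = \left(-17 + 3 p\right)^{2}$ ($u{\left(p \right)} = \left(-8 + \left(-9 + 3 p\right)\right)^{2} = \left(-17 + 3 p\right)^{2}$)
$u{\left(q{\left(33,-17 \right)} \right)} + 4630242 = \left(-17 + 3 \cdot 4 \cdot 33^{2}\right)^{2} + 4630242 = \left(-17 + 3 \cdot 4 \cdot 1089\right)^{2} + 4630242 = \left(-17 + 3 \cdot 4356\right)^{2} + 4630242 = \left(-17 + 13068\right)^{2} + 4630242 = 13051^{2} + 4630242 = 170328601 + 4630242 = 174958843$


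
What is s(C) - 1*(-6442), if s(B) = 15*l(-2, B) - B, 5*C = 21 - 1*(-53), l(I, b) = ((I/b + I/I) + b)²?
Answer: 69189396/6845 ≈ 10108.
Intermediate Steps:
l(I, b) = (1 + b + I/b)² (l(I, b) = ((I/b + 1) + b)² = ((1 + I/b) + b)² = (1 + b + I/b)²)
C = 74/5 (C = (21 - 1*(-53))/5 = (21 + 53)/5 = (⅕)*74 = 74/5 ≈ 14.800)
s(B) = -B + 15*(-2 + B + B²)²/B² (s(B) = 15*((-2 + B + B²)²/B²) - B = 15*(-2 + B + B²)²/B² - B = -B + 15*(-2 + B + B²)²/B²)
s(C) - 1*(-6442) = (-1*74/5 + 15*(-2 + 74/5 + (74/5)²)²/(74/5)²) - 1*(-6442) = (-74/5 + 15*(25/5476)*(-2 + 74/5 + 5476/25)²) + 6442 = (-74/5 + 15*(25/5476)*(5796/25)²) + 6442 = (-74/5 + 15*(25/5476)*(33593616/625)) + 6442 = (-74/5 + 25195212/6845) + 6442 = 25093906/6845 + 6442 = 69189396/6845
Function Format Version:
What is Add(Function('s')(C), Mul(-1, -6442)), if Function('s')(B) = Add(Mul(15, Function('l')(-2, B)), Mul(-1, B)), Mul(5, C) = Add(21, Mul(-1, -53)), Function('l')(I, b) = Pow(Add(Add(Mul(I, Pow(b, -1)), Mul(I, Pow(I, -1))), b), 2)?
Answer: Rational(69189396, 6845) ≈ 10108.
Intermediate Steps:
Function('l')(I, b) = Pow(Add(1, b, Mul(I, Pow(b, -1))), 2) (Function('l')(I, b) = Pow(Add(Add(Mul(I, Pow(b, -1)), 1), b), 2) = Pow(Add(Add(1, Mul(I, Pow(b, -1))), b), 2) = Pow(Add(1, b, Mul(I, Pow(b, -1))), 2))
C = Rational(74, 5) (C = Mul(Rational(1, 5), Add(21, Mul(-1, -53))) = Mul(Rational(1, 5), Add(21, 53)) = Mul(Rational(1, 5), 74) = Rational(74, 5) ≈ 14.800)
Function('s')(B) = Add(Mul(-1, B), Mul(15, Pow(B, -2), Pow(Add(-2, B, Pow(B, 2)), 2))) (Function('s')(B) = Add(Mul(15, Mul(Pow(B, -2), Pow(Add(-2, B, Pow(B, 2)), 2))), Mul(-1, B)) = Add(Mul(15, Pow(B, -2), Pow(Add(-2, B, Pow(B, 2)), 2)), Mul(-1, B)) = Add(Mul(-1, B), Mul(15, Pow(B, -2), Pow(Add(-2, B, Pow(B, 2)), 2))))
Add(Function('s')(C), Mul(-1, -6442)) = Add(Add(Mul(-1, Rational(74, 5)), Mul(15, Pow(Rational(74, 5), -2), Pow(Add(-2, Rational(74, 5), Pow(Rational(74, 5), 2)), 2))), Mul(-1, -6442)) = Add(Add(Rational(-74, 5), Mul(15, Rational(25, 5476), Pow(Add(-2, Rational(74, 5), Rational(5476, 25)), 2))), 6442) = Add(Add(Rational(-74, 5), Mul(15, Rational(25, 5476), Pow(Rational(5796, 25), 2))), 6442) = Add(Add(Rational(-74, 5), Mul(15, Rational(25, 5476), Rational(33593616, 625))), 6442) = Add(Add(Rational(-74, 5), Rational(25195212, 6845)), 6442) = Add(Rational(25093906, 6845), 6442) = Rational(69189396, 6845)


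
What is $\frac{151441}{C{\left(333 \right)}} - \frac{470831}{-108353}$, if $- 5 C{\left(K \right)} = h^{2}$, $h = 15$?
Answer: $- \frac{16387899278}{4875885} \approx -3361.0$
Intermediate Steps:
$C{\left(K \right)} = -45$ ($C{\left(K \right)} = - \frac{15^{2}}{5} = \left(- \frac{1}{5}\right) 225 = -45$)
$\frac{151441}{C{\left(333 \right)}} - \frac{470831}{-108353} = \frac{151441}{-45} - \frac{470831}{-108353} = 151441 \left(- \frac{1}{45}\right) - - \frac{470831}{108353} = - \frac{151441}{45} + \frac{470831}{108353} = - \frac{16387899278}{4875885}$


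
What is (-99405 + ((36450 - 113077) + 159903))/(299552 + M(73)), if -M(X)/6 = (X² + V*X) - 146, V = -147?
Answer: -16129/332840 ≈ -0.048459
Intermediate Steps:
M(X) = 876 - 6*X² + 882*X (M(X) = -6*((X² - 147*X) - 146) = -6*(-146 + X² - 147*X) = 876 - 6*X² + 882*X)
(-99405 + ((36450 - 113077) + 159903))/(299552 + M(73)) = (-99405 + ((36450 - 113077) + 159903))/(299552 + (876 - 6*73² + 882*73)) = (-99405 + (-76627 + 159903))/(299552 + (876 - 6*5329 + 64386)) = (-99405 + 83276)/(299552 + (876 - 31974 + 64386)) = -16129/(299552 + 33288) = -16129/332840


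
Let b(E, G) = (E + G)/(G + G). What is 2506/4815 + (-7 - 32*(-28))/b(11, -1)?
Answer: -853601/4815 ≈ -177.28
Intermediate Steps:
b(E, G) = (E + G)/(2*G) (b(E, G) = (E + G)/((2*G)) = (E + G)*(1/(2*G)) = (E + G)/(2*G))
2506/4815 + (-7 - 32*(-28))/b(11, -1) = 2506/4815 + (-7 - 32*(-28))/(((½)*(11 - 1)/(-1))) = 2506*(1/4815) + (-7 + 896)/(((½)*(-1)*10)) = 2506/4815 + 889/(-5) = 2506/4815 + 889*(-⅕) = 2506/4815 - 889/5 = -853601/4815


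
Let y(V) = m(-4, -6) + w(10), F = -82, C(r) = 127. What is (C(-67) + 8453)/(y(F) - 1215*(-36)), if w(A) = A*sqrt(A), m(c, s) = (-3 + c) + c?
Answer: 125064940/637408147 - 28600*sqrt(10)/637408147 ≈ 0.19607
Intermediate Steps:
m(c, s) = -3 + 2*c
w(A) = A**(3/2)
y(V) = -11 + 10*sqrt(10) (y(V) = (-3 + 2*(-4)) + 10**(3/2) = (-3 - 8) + 10*sqrt(10) = -11 + 10*sqrt(10))
(C(-67) + 8453)/(y(F) - 1215*(-36)) = (127 + 8453)/((-11 + 10*sqrt(10)) - 1215*(-36)) = 8580/((-11 + 10*sqrt(10)) + 43740) = 8580/(43729 + 10*sqrt(10))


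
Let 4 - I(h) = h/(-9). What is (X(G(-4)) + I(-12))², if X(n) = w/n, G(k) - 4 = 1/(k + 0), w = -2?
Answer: 1024/225 ≈ 4.5511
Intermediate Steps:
I(h) = 4 + h/9 (I(h) = 4 - h/(-9) = 4 - h*(-1)/9 = 4 - (-1)*h/9 = 4 + h/9)
G(k) = 4 + 1/k (G(k) = 4 + 1/(k + 0) = 4 + 1/k)
X(n) = -2/n
(X(G(-4)) + I(-12))² = (-2/(4 + 1/(-4)) + (4 + (⅑)*(-12)))² = (-2/(4 - ¼) + (4 - 4/3))² = (-2/15/4 + 8/3)² = (-2*4/15 + 8/3)² = (-8/15 + 8/3)² = (32/15)² = 1024/225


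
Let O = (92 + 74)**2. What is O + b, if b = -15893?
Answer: 11663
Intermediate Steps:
O = 27556 (O = 166**2 = 27556)
O + b = 27556 - 15893 = 11663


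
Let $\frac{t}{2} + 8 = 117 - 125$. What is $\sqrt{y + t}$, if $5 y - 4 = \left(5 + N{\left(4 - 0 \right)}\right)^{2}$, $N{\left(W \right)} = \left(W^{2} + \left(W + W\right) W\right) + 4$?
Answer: $\frac{\sqrt{15465}}{5} \approx 24.872$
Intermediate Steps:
$N{\left(W \right)} = 4 + 3 W^{2}$ ($N{\left(W \right)} = \left(W^{2} + 2 W W\right) + 4 = \left(W^{2} + 2 W^{2}\right) + 4 = 3 W^{2} + 4 = 4 + 3 W^{2}$)
$t = -32$ ($t = -16 + 2 \left(117 - 125\right) = -16 + 2 \left(-8\right) = -16 - 16 = -32$)
$y = \frac{3253}{5}$ ($y = \frac{4}{5} + \frac{\left(5 + \left(4 + 3 \left(4 - 0\right)^{2}\right)\right)^{2}}{5} = \frac{4}{5} + \frac{\left(5 + \left(4 + 3 \left(4 + 0\right)^{2}\right)\right)^{2}}{5} = \frac{4}{5} + \frac{\left(5 + \left(4 + 3 \cdot 4^{2}\right)\right)^{2}}{5} = \frac{4}{5} + \frac{\left(5 + \left(4 + 3 \cdot 16\right)\right)^{2}}{5} = \frac{4}{5} + \frac{\left(5 + \left(4 + 48\right)\right)^{2}}{5} = \frac{4}{5} + \frac{\left(5 + 52\right)^{2}}{5} = \frac{4}{5} + \frac{57^{2}}{5} = \frac{4}{5} + \frac{1}{5} \cdot 3249 = \frac{4}{5} + \frac{3249}{5} = \frac{3253}{5} \approx 650.6$)
$\sqrt{y + t} = \sqrt{\frac{3253}{5} - 32} = \sqrt{\frac{3093}{5}} = \frac{\sqrt{15465}}{5}$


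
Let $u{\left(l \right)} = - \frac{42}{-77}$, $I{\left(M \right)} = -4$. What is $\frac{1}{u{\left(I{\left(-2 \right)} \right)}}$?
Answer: $\frac{11}{6} \approx 1.8333$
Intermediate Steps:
$u{\left(l \right)} = \frac{6}{11}$ ($u{\left(l \right)} = \left(-42\right) \left(- \frac{1}{77}\right) = \frac{6}{11}$)
$\frac{1}{u{\left(I{\left(-2 \right)} \right)}} = \frac{1}{\frac{6}{11}} = \frac{11}{6}$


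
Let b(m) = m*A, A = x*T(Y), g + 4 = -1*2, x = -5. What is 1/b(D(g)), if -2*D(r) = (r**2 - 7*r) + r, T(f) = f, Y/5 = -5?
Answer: -1/4500 ≈ -0.00022222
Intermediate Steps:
Y = -25 (Y = 5*(-5) = -25)
g = -6 (g = -4 - 1*2 = -4 - 2 = -6)
A = 125 (A = -5*(-25) = 125)
D(r) = 3*r - r**2/2 (D(r) = -((r**2 - 7*r) + r)/2 = -(r**2 - 6*r)/2 = 3*r - r**2/2)
b(m) = 125*m (b(m) = m*125 = 125*m)
1/b(D(g)) = 1/(125*((1/2)*(-6)*(6 - 1*(-6)))) = 1/(125*((1/2)*(-6)*(6 + 6))) = 1/(125*((1/2)*(-6)*12)) = 1/(125*(-36)) = 1/(-4500) = -1/4500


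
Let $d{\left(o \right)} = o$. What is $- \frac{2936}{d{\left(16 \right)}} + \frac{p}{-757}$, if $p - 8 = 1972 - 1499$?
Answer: $- \frac{278781}{1514} \approx -184.14$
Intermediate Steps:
$p = 481$ ($p = 8 + \left(1972 - 1499\right) = 8 + 473 = 481$)
$- \frac{2936}{d{\left(16 \right)}} + \frac{p}{-757} = - \frac{2936}{16} + \frac{481}{-757} = \left(-2936\right) \frac{1}{16} + 481 \left(- \frac{1}{757}\right) = - \frac{367}{2} - \frac{481}{757} = - \frac{278781}{1514}$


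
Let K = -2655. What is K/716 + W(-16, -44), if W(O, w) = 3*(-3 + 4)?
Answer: -507/716 ≈ -0.70810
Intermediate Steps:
W(O, w) = 3 (W(O, w) = 3*1 = 3)
K/716 + W(-16, -44) = -2655/716 + 3 = -507/716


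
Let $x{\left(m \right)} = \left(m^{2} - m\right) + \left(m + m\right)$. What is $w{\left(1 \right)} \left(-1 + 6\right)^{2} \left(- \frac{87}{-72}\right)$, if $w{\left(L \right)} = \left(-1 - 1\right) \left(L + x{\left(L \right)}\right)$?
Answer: $- \frac{725}{4} \approx -181.25$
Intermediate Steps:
$x{\left(m \right)} = m + m^{2}$ ($x{\left(m \right)} = \left(m^{2} - m\right) + 2 m = m + m^{2}$)
$w{\left(L \right)} = - 2 L - 2 L \left(1 + L\right)$ ($w{\left(L \right)} = \left(-1 - 1\right) \left(L + L \left(1 + L\right)\right) = - 2 \left(L + L \left(1 + L\right)\right) = - 2 L - 2 L \left(1 + L\right)$)
$w{\left(1 \right)} \left(-1 + 6\right)^{2} \left(- \frac{87}{-72}\right) = 2 \cdot 1 \left(-2 - 1\right) \left(-1 + 6\right)^{2} \left(- \frac{87}{-72}\right) = 2 \cdot 1 \left(-2 - 1\right) 5^{2} \left(\left(-87\right) \left(- \frac{1}{72}\right)\right) = 2 \cdot 1 \left(-3\right) 25 \cdot \frac{29}{24} = \left(-6\right) 25 \cdot \frac{29}{24} = \left(-150\right) \frac{29}{24} = - \frac{725}{4}$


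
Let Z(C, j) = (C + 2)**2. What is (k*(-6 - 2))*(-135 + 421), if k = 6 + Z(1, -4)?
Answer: -34320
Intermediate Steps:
Z(C, j) = (2 + C)**2
k = 15 (k = 6 + (2 + 1)**2 = 6 + 3**2 = 6 + 9 = 15)
(k*(-6 - 2))*(-135 + 421) = (15*(-6 - 2))*(-135 + 421) = (15*(-8))*286 = -120*286 = -34320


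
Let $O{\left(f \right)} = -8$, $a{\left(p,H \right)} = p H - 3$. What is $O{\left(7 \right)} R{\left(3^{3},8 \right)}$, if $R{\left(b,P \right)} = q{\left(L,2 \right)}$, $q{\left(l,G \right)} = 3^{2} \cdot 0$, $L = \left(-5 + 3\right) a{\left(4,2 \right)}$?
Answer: $0$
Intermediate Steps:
$a{\left(p,H \right)} = -3 + H p$ ($a{\left(p,H \right)} = H p - 3 = -3 + H p$)
$L = -10$ ($L = \left(-5 + 3\right) \left(-3 + 2 \cdot 4\right) = - 2 \left(-3 + 8\right) = \left(-2\right) 5 = -10$)
$q{\left(l,G \right)} = 0$ ($q{\left(l,G \right)} = 9 \cdot 0 = 0$)
$R{\left(b,P \right)} = 0$
$O{\left(7 \right)} R{\left(3^{3},8 \right)} = \left(-8\right) 0 = 0$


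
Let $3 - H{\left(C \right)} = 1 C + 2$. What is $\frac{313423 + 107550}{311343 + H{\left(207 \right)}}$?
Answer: $\frac{420973}{311137} \approx 1.353$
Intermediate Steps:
$H{\left(C \right)} = 1 - C$ ($H{\left(C \right)} = 3 - \left(1 C + 2\right) = 3 - \left(C + 2\right) = 3 - \left(2 + C\right) = 1 - C$)
$\frac{313423 + 107550}{311343 + H{\left(207 \right)}} = \frac{313423 + 107550}{311343 + \left(1 - 207\right)} = \frac{420973}{311343 + \left(1 - 207\right)} = \frac{420973}{311343 - 206} = \frac{420973}{311137}$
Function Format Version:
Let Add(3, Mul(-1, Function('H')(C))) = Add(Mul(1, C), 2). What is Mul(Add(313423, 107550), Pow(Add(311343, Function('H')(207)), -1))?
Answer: Rational(420973, 311137) ≈ 1.3530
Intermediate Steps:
Function('H')(C) = Add(1, Mul(-1, C)) (Function('H')(C) = Add(3, Mul(-1, Add(Mul(1, C), 2))) = Add(3, Mul(-1, Add(C, 2))) = Add(3, Mul(-1, Add(2, C))) = Add(3, Add(-2, Mul(-1, C))) = Add(1, Mul(-1, C)))
Mul(Add(313423, 107550), Pow(Add(311343, Function('H')(207)), -1)) = Mul(Add(313423, 107550), Pow(Add(311343, Add(1, Mul(-1, 207))), -1)) = Mul(420973, Pow(Add(311343, Add(1, -207)), -1)) = Mul(420973, Pow(Add(311343, -206), -1)) = Mul(420973, Pow(311137, -1)) = Mul(420973, Rational(1, 311137)) = Rational(420973, 311137)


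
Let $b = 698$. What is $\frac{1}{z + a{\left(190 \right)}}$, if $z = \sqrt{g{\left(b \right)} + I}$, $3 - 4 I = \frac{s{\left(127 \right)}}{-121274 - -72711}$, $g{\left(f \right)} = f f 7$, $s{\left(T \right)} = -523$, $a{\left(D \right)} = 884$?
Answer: $- \frac{85859384}{255341607055} + \frac{\sqrt{32172142747683386}}{255341607055} \approx 0.0003662$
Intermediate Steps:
$g{\left(f \right)} = 7 f^{2}$ ($g{\left(f \right)} = f^{2} \cdot 7 = 7 f^{2}$)
$I = \frac{72583}{97126}$ ($I = \frac{3}{4} - \frac{\left(-523\right) \frac{1}{-121274 - -72711}}{4} = \frac{3}{4} - \frac{\left(-523\right) \frac{1}{-121274 + 72711}}{4} = \frac{3}{4} - \frac{\left(-523\right) \frac{1}{-48563}}{4} = \frac{3}{4} - \frac{\left(-523\right) \left(- \frac{1}{48563}\right)}{4} = \frac{3}{4} - \frac{523}{194252} = \frac{72583}{97126} \approx 0.74731$)
$z = \frac{\sqrt{32172142747683386}}{97126}$ ($z = \sqrt{7 \cdot 698^{2} + \frac{72583}{97126}} = \sqrt{7 \cdot 487204 + \frac{72583}{97126}} = \sqrt{3410428 + \frac{72583}{97126}} = \sqrt{\frac{331241302511}{97126}} = \frac{\sqrt{32172142747683386}}{97126} \approx 1846.7$)
$\frac{1}{z + a{\left(190 \right)}} = \frac{1}{\frac{\sqrt{32172142747683386}}{97126} + 884} = \frac{1}{884 + \frac{\sqrt{32172142747683386}}{97126}}$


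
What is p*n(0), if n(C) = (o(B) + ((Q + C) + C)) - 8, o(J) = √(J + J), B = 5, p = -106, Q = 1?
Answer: 742 - 106*√10 ≈ 406.80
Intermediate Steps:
o(J) = √2*√J (o(J) = √(2*J) = √2*√J)
n(C) = -7 + √10 + 2*C (n(C) = (√2*√5 + ((1 + C) + C)) - 8 = (√10 + (1 + 2*C)) - 8 = (1 + √10 + 2*C) - 8 = -7 + √10 + 2*C)
p*n(0) = -106*(-7 + √10 + 2*0) = -106*(-7 + √10 + 0) = -106*(-7 + √10) = 742 - 106*√10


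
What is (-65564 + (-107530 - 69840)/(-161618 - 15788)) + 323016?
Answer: 22836853441/88703 ≈ 2.5745e+5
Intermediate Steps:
(-65564 + (-107530 - 69840)/(-161618 - 15788)) + 323016 = (-65564 - 177370/(-177406)) + 323016 = (-65564 - 177370*(-1/177406)) + 323016 = (-65564 + 88685/88703) + 323016 = -5815634807/88703 + 323016 = 22836853441/88703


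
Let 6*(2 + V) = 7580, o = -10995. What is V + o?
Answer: -29201/3 ≈ -9733.7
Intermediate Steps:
V = 3784/3 (V = -2 + (⅙)*7580 = -2 + 3790/3 = 3784/3 ≈ 1261.3)
V + o = 3784/3 - 10995 = -29201/3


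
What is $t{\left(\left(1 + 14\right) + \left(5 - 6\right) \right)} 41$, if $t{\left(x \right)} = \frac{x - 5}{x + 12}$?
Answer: $\frac{369}{26} \approx 14.192$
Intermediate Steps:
$t{\left(x \right)} = \frac{-5 + x}{12 + x}$
$t{\left(\left(1 + 14\right) + \left(5 - 6\right) \right)} 41 = \frac{-5 + \left(\left(1 + 14\right) + \left(5 - 6\right)\right)}{12 + \left(\left(1 + 14\right) + \left(5 - 6\right)\right)} 41 = \frac{-5 + \left(15 - 1\right)}{12 + \left(15 - 1\right)} 41 = \frac{-5 + 14}{12 + 14} \cdot 41 = \frac{1}{26} \cdot 9 \cdot 41 = \frac{9}{26} \cdot 41 = \frac{369}{26}$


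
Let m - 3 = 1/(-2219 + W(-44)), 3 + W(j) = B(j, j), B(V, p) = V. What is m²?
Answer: 46199209/5134756 ≈ 8.9973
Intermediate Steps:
W(j) = -3 + j
m = 6797/2266 (m = 3 + 1/(-2219 + (-3 - 44)) = 3 + 1/(-2219 - 47) = 3 + 1/(-2266) = 3 - 1/2266 = 6797/2266 ≈ 2.9996)
m² = (6797/2266)² = 46199209/5134756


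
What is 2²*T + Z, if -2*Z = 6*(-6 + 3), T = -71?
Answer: -275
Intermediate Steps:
Z = 9 (Z = -3*(-6 + 3) = -3*(-3) = -½*(-18) = 9)
2²*T + Z = 2²*(-71) + 9 = 4*(-71) + 9 = -284 + 9 = -275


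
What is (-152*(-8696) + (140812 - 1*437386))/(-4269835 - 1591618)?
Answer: -1025218/5861453 ≈ -0.17491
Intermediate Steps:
(-152*(-8696) + (140812 - 1*437386))/(-4269835 - 1591618) = (1321792 + (140812 - 437386))/(-5861453) = (1321792 - 296574)*(-1/5861453) = 1025218*(-1/5861453) = -1025218/5861453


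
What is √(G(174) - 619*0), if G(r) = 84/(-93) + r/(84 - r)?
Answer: I*√613335/465 ≈ 1.6842*I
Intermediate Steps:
G(r) = -28/31 + r/(84 - r) (G(r) = 84*(-1/93) + r/(84 - r) = -28/31 + r/(84 - r))
√(G(174) - 619*0) = √((2352 - 59*174)/(31*(-84 + 174)) - 619*0) = √((1/31)*(2352 - 10266)/90 + 0) = √((1/31)*(1/90)*(-7914) + 0) = √(-1319/465 + 0) = √(-1319/465) = I*√613335/465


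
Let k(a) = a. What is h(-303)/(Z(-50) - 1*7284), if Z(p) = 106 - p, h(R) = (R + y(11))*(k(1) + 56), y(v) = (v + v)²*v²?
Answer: -1106959/2376 ≈ -465.89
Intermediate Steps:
y(v) = 4*v⁴ (y(v) = (2*v)²*v² = (4*v²)*v² = 4*v⁴)
h(R) = 3338148 + 57*R (h(R) = (R + 4*11⁴)*(1 + 56) = (R + 4*14641)*57 = (R + 58564)*57 = (58564 + R)*57 = 3338148 + 57*R)
h(-303)/(Z(-50) - 1*7284) = (3338148 + 57*(-303))/((106 - 1*(-50)) - 1*7284) = (3338148 - 17271)/((106 + 50) - 7284) = 3320877/(156 - 7284) = 3320877/(-7128) = 3320877*(-1/7128) = -1106959/2376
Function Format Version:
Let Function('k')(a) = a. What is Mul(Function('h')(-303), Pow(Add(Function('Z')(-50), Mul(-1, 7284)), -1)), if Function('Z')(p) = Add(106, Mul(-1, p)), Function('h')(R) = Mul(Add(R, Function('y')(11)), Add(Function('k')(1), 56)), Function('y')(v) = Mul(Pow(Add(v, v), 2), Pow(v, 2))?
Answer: Rational(-1106959, 2376) ≈ -465.89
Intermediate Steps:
Function('y')(v) = Mul(4, Pow(v, 4)) (Function('y')(v) = Mul(Pow(Mul(2, v), 2), Pow(v, 2)) = Mul(Mul(4, Pow(v, 2)), Pow(v, 2)) = Mul(4, Pow(v, 4)))
Function('h')(R) = Add(3338148, Mul(57, R)) (Function('h')(R) = Mul(Add(R, Mul(4, Pow(11, 4))), Add(1, 56)) = Mul(Add(R, Mul(4, 14641)), 57) = Mul(Add(R, 58564), 57) = Mul(Add(58564, R), 57) = Add(3338148, Mul(57, R)))
Mul(Function('h')(-303), Pow(Add(Function('Z')(-50), Mul(-1, 7284)), -1)) = Mul(Add(3338148, Mul(57, -303)), Pow(Add(Add(106, Mul(-1, -50)), Mul(-1, 7284)), -1)) = Mul(Add(3338148, -17271), Pow(Add(Add(106, 50), -7284), -1)) = Mul(3320877, Pow(Add(156, -7284), -1)) = Mul(3320877, Pow(-7128, -1)) = Mul(3320877, Rational(-1, 7128)) = Rational(-1106959, 2376)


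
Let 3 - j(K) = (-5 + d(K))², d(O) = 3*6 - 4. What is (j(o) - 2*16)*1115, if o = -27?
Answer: -122650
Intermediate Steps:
d(O) = 14 (d(O) = 18 - 4 = 14)
j(K) = -78 (j(K) = 3 - (-5 + 14)² = 3 - 1*9² = 3 - 1*81 = 3 - 81 = -78)
(j(o) - 2*16)*1115 = (-78 - 2*16)*1115 = (-78 - 32)*1115 = -110*1115 = -122650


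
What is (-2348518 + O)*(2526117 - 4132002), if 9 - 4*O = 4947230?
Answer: 23030467309305/4 ≈ 5.7576e+12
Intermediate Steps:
O = -4947221/4 (O = 9/4 - 1/4*4947230 = 9/4 - 2473615/2 = -4947221/4 ≈ -1.2368e+6)
(-2348518 + O)*(2526117 - 4132002) = (-2348518 - 4947221/4)*(2526117 - 4132002) = -14341293/4*(-1605885) = 23030467309305/4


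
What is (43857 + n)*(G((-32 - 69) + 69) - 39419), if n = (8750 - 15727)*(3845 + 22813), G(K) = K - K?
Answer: 7329923985771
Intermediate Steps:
G(K) = 0
n = -185992866 (n = -6977*26658 = -185992866)
(43857 + n)*(G((-32 - 69) + 69) - 39419) = (43857 - 185992866)*(0 - 39419) = -185949009*(-39419) = 7329923985771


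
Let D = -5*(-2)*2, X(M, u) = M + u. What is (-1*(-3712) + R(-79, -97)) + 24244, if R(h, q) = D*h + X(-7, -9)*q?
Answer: 27928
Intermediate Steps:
D = 20 (D = 10*2 = 20)
R(h, q) = -16*q + 20*h (R(h, q) = 20*h + (-7 - 9)*q = 20*h - 16*q = -16*q + 20*h)
(-1*(-3712) + R(-79, -97)) + 24244 = (-1*(-3712) + (-16*(-97) + 20*(-79))) + 24244 = (3712 + (1552 - 1580)) + 24244 = (3712 - 28) + 24244 = 3684 + 24244 = 27928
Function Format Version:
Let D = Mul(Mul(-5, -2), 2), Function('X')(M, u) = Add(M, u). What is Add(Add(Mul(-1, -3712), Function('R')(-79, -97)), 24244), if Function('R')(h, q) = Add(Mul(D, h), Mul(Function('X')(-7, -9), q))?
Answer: 27928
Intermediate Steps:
D = 20 (D = Mul(10, 2) = 20)
Function('R')(h, q) = Add(Mul(-16, q), Mul(20, h)) (Function('R')(h, q) = Add(Mul(20, h), Mul(Add(-7, -9), q)) = Add(Mul(20, h), Mul(-16, q)) = Add(Mul(-16, q), Mul(20, h)))
Add(Add(Mul(-1, -3712), Function('R')(-79, -97)), 24244) = Add(Add(Mul(-1, -3712), Add(Mul(-16, -97), Mul(20, -79))), 24244) = Add(Add(3712, Add(1552, -1580)), 24244) = Add(Add(3712, -28), 24244) = Add(3684, 24244) = 27928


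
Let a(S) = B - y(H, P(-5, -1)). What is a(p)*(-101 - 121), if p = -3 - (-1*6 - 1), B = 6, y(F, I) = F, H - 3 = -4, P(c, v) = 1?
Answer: -1554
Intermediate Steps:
H = -1 (H = 3 - 4 = -1)
p = 4 (p = -3 - (-6 - 1) = -3 - 1*(-7) = -3 + 7 = 4)
a(S) = 7 (a(S) = 6 - 1*(-1) = 6 + 1 = 7)
a(p)*(-101 - 121) = 7*(-101 - 121) = 7*(-222) = -1554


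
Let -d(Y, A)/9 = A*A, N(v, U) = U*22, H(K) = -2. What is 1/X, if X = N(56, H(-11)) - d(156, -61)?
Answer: 1/33445 ≈ 2.9900e-5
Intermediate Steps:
N(v, U) = 22*U
d(Y, A) = -9*A² (d(Y, A) = -9*A*A = -9*A²)
X = 33445 (X = 22*(-2) - (-9)*(-61)² = -44 - (-9)*3721 = -44 - 1*(-33489) = -44 + 33489 = 33445)
1/X = 1/33445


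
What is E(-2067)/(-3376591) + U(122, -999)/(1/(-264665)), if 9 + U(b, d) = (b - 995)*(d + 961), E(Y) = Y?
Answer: -29638414881900408/3376591 ≈ -8.7776e+9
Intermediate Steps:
U(b, d) = -9 + (-995 + b)*(961 + d) (U(b, d) = -9 + (b - 995)*(d + 961) = -9 + (-995 + b)*(961 + d))
E(-2067)/(-3376591) + U(122, -999)/(1/(-264665)) = -2067/(-3376591) + (-956204 - 995*(-999) + 961*122 + 122*(-999))/(1/(-264665)) = -2067*(-1/3376591) + (-956204 + 994005 + 117242 - 121878)/(-1/264665) = 2067/3376591 + 33165*(-264665) = 2067/3376591 - 8777614725 = -29638414881900408/3376591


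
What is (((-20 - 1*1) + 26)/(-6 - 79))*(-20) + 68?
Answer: 1176/17 ≈ 69.177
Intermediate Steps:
(((-20 - 1*1) + 26)/(-6 - 79))*(-20) + 68 = (((-20 - 1) + 26)/(-85))*(-20) + 68 = ((-21 + 26)*(-1/85))*(-20) + 68 = (5*(-1/85))*(-20) + 68 = -1/17*(-20) + 68 = 20/17 + 68 = 1176/17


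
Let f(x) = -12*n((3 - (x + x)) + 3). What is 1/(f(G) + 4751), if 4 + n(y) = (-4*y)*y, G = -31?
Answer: 1/226751 ≈ 4.4101e-6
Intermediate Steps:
n(y) = -4 - 4*y**2 (n(y) = -4 + (-4*y)*y = -4 - 4*y**2)
f(x) = 48 + 48*(6 - 2*x)**2 (f(x) = -12*(-4 - 4*((3 - (x + x)) + 3)**2) = -12*(-4 - 4*((3 - 2*x) + 3)**2) = -12*(-4 - 4*(6 - 2*x)**2) = -(-48 - 48*(6 - 2*x)**2) = 48 + 48*(6 - 2*x)**2)
1/(f(G) + 4751) = 1/((48 + 192*(-3 - 31)**2) + 4751) = 1/((48 + 192*(-34)**2) + 4751) = 1/((48 + 192*1156) + 4751) = 1/((48 + 221952) + 4751) = 1/(222000 + 4751) = 1/226751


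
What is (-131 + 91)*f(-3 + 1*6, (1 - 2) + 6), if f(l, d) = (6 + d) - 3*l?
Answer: -80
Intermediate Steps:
f(l, d) = 6 + d - 3*l
(-131 + 91)*f(-3 + 1*6, (1 - 2) + 6) = (-131 + 91)*(6 + ((1 - 2) + 6) - 3*(-3 + 1*6)) = -40*(6 + (-1 + 6) - 3*(-3 + 6)) = -40*(6 + 5 - 3*3) = -40*(6 + 5 - 9) = -40*2 = -80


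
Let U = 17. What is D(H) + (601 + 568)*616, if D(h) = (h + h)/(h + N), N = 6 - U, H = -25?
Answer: 12961897/18 ≈ 7.2011e+5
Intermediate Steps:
N = -11 (N = 6 - 1*17 = 6 - 17 = -11)
D(h) = 2*h/(-11 + h) (D(h) = (h + h)/(h - 11) = (2*h)/(-11 + h) = 2*h/(-11 + h))
D(H) + (601 + 568)*616 = 2*(-25)/(-11 - 25) + (601 + 568)*616 = 2*(-25)/(-36) + 1169*616 = 2*(-25)*(-1/36) + 720104 = 25/18 + 720104 = 12961897/18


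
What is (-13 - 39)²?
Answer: 2704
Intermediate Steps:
(-13 - 39)² = (-52)² = 2704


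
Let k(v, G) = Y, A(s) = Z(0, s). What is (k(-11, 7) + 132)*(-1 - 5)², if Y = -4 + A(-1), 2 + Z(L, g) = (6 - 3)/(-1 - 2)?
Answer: 4500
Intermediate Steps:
Z(L, g) = -3 (Z(L, g) = -2 + (6 - 3)/(-1 - 2) = -2 + 3/(-3) = -2 + 3*(-⅓) = -2 - 1 = -3)
A(s) = -3
Y = -7 (Y = -4 - 3 = -7)
k(v, G) = -7
(k(-11, 7) + 132)*(-1 - 5)² = (-7 + 132)*(-1 - 5)² = 125*(-6)² = 125*36 = 4500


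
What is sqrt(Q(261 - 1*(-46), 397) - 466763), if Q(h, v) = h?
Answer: 2*I*sqrt(116614) ≈ 682.98*I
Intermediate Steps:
sqrt(Q(261 - 1*(-46), 397) - 466763) = sqrt((261 - 1*(-46)) - 466763) = sqrt((261 + 46) - 466763) = sqrt(307 - 466763) = sqrt(-466456) = 2*I*sqrt(116614)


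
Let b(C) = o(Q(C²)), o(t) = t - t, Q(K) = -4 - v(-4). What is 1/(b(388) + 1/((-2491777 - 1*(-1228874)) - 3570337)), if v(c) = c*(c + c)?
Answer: -4833240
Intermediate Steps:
v(c) = 2*c² (v(c) = c*(2*c) = 2*c²)
Q(K) = -36 (Q(K) = -4 - 2*(-4)² = -4 - 2*16 = -4 - 1*32 = -4 - 32 = -36)
o(t) = 0
b(C) = 0
1/(b(388) + 1/((-2491777 - 1*(-1228874)) - 3570337)) = 1/(0 + 1/((-2491777 - 1*(-1228874)) - 3570337)) = 1/(0 + 1/((-2491777 + 1228874) - 3570337)) = 1/(0 + 1/(-1262903 - 3570337)) = 1/(0 + 1/(-4833240)) = 1/(0 - 1/4833240) = 1/(-1/4833240) = -4833240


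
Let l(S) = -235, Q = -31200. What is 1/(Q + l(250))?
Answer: -1/31435 ≈ -3.1812e-5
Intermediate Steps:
1/(Q + l(250)) = 1/(-31200 - 235) = 1/(-31435) = -1/31435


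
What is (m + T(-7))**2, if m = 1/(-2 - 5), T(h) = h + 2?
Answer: 1296/49 ≈ 26.449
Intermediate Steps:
T(h) = 2 + h
m = -1/7 (m = 1/(-7) = 1*(-1/7) = -1/7 ≈ -0.14286)
(m + T(-7))**2 = (-1/7 + (2 - 7))**2 = (-1/7 - 5)**2 = (-36/7)**2 = 1296/49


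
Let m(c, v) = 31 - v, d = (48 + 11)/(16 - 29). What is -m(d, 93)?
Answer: 62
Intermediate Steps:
d = -59/13 (d = 59/(-13) = 59*(-1/13) = -59/13 ≈ -4.5385)
-m(d, 93) = -(31 - 1*93) = -(31 - 93) = -1*(-62) = 62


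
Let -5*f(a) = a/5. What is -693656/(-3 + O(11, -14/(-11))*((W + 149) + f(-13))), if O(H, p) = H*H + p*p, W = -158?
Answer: 2098309400/3154519 ≈ 665.18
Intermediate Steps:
f(a) = -a/25 (f(a) = -a/(5*5) = -a/25)
O(H, p) = H**2 + p**2
-693656/(-3 + O(11, -14/(-11))*((W + 149) + f(-13))) = -693656/(-3 + (11**2 + (-14/(-11))**2)*((-158 + 149) - 1/25*(-13))) = -693656/(-3 + (121 + (-14*(-1/11))**2)*(-9 + 13/25)) = -693656/(-3 + (121 + (14/11)**2)*(-212/25)) = -693656/(-3 + (121 + 196/121)*(-212/25)) = -693656/(-3 + (14837/121)*(-212/25)) = -693656/(-3 - 3145444/3025) = -693656/(-3154519/3025) = -693656*(-3025/3154519) = 2098309400/3154519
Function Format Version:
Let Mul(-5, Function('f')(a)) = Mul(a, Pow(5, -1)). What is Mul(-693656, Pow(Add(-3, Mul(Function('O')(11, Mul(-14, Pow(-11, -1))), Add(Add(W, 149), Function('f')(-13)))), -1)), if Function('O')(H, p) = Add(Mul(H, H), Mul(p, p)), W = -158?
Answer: Rational(2098309400, 3154519) ≈ 665.18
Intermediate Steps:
Function('f')(a) = Mul(Rational(-1, 25), a) (Function('f')(a) = Mul(Rational(-1, 5), Mul(a, Pow(5, -1))) = Mul(Rational(-1, 5), Mul(a, Rational(1, 5))) = Mul(Rational(-1, 5), Mul(Rational(1, 5), a)) = Mul(Rational(-1, 25), a))
Function('O')(H, p) = Add(Pow(H, 2), Pow(p, 2))
Mul(-693656, Pow(Add(-3, Mul(Function('O')(11, Mul(-14, Pow(-11, -1))), Add(Add(W, 149), Function('f')(-13)))), -1)) = Mul(-693656, Pow(Add(-3, Mul(Add(Pow(11, 2), Pow(Mul(-14, Pow(-11, -1)), 2)), Add(Add(-158, 149), Mul(Rational(-1, 25), -13)))), -1)) = Mul(-693656, Pow(Add(-3, Mul(Add(121, Pow(Mul(-14, Rational(-1, 11)), 2)), Add(-9, Rational(13, 25)))), -1)) = Mul(-693656, Pow(Add(-3, Mul(Add(121, Pow(Rational(14, 11), 2)), Rational(-212, 25))), -1)) = Mul(-693656, Pow(Add(-3, Mul(Add(121, Rational(196, 121)), Rational(-212, 25))), -1)) = Mul(-693656, Pow(Add(-3, Mul(Rational(14837, 121), Rational(-212, 25))), -1)) = Mul(-693656, Pow(Add(-3, Rational(-3145444, 3025)), -1)) = Mul(-693656, Pow(Rational(-3154519, 3025), -1)) = Mul(-693656, Rational(-3025, 3154519)) = Rational(2098309400, 3154519)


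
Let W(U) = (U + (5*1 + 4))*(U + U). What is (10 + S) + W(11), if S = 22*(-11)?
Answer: 208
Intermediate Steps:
S = -242
W(U) = 2*U*(9 + U) (W(U) = (U + (5 + 4))*(2*U) = (U + 9)*(2*U) = (9 + U)*(2*U) = 2*U*(9 + U))
(10 + S) + W(11) = (10 - 242) + 2*11*(9 + 11) = -232 + 2*11*20 = -232 + 440 = 208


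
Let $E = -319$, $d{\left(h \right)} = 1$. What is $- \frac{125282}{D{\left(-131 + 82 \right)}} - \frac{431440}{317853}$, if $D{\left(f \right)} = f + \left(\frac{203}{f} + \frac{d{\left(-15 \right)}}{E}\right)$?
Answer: $\frac{88869671424218}{37721204775} \approx 2356.0$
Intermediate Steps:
$D{\left(f \right)} = - \frac{1}{319} + f + \frac{203}{f}$ ($D{\left(f \right)} = f + \left(\frac{203}{f} + 1 \frac{1}{-319}\right) = f + \left(\frac{203}{f} + 1 \left(- \frac{1}{319}\right)\right) = f - \left(\frac{1}{319} - \frac{203}{f}\right) = - \frac{1}{319} + f + \frac{203}{f}$)
$- \frac{125282}{D{\left(-131 + 82 \right)}} - \frac{431440}{317853} = - \frac{125282}{- \frac{1}{319} + \left(-131 + 82\right) + \frac{203}{-131 + 82}} - \frac{431440}{317853} = - \frac{125282}{- \frac{1}{319} - 49 + \frac{203}{-49}} - \frac{431440}{317853} = - \frac{125282}{- \frac{1}{319} - 49 + 203 \left(- \frac{1}{49}\right)} - \frac{431440}{317853} = - \frac{125282}{- \frac{1}{319} - 49 - \frac{29}{7}} - \frac{431440}{317853} = - \frac{125282}{- \frac{118675}{2233}} - \frac{431440}{317853} = \left(-125282\right) \left(- \frac{2233}{118675}\right) - \frac{431440}{317853} = \frac{279754706}{118675} - \frac{431440}{317853} = \frac{88869671424218}{37721204775}$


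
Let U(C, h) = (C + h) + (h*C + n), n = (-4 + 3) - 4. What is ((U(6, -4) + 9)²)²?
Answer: 104976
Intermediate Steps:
n = -5 (n = -1 - 4 = -5)
U(C, h) = -5 + C + h + C*h (U(C, h) = (C + h) + (h*C - 5) = (C + h) + (C*h - 5) = (C + h) + (-5 + C*h) = -5 + C + h + C*h)
((U(6, -4) + 9)²)² = (((-5 + 6 - 4 + 6*(-4)) + 9)²)² = (((-5 + 6 - 4 - 24) + 9)²)² = ((-27 + 9)²)² = ((-18)²)² = 324² = 104976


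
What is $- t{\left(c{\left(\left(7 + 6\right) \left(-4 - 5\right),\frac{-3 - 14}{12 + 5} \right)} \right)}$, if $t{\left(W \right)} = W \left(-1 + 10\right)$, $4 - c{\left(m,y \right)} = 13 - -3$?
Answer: $108$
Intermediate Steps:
$c{\left(m,y \right)} = -12$ ($c{\left(m,y \right)} = 4 - \left(13 - -3\right) = 4 - \left(13 + 3\right) = 4 - 16 = -12$)
$t{\left(W \right)} = 9 W$ ($t{\left(W \right)} = W 9 = 9 W$)
$- t{\left(c{\left(\left(7 + 6\right) \left(-4 - 5\right),\frac{-3 - 14}{12 + 5} \right)} \right)} = - 9 \left(-12\right) = \left(-1\right) \left(-108\right) = 108$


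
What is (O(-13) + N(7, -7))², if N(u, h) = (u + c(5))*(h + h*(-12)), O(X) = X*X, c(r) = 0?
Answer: 501264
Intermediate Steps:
O(X) = X²
N(u, h) = -11*h*u (N(u, h) = (u + 0)*(h + h*(-12)) = u*(h - 12*h) = u*(-11*h) = -11*h*u)
(O(-13) + N(7, -7))² = ((-13)² - 11*(-7)*7)² = (169 + 539)² = 708² = 501264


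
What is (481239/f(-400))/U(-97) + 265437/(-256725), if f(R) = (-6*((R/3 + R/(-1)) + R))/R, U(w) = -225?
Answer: 2438057/2282 ≈ 1068.4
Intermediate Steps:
f(R) = -2 (f(R) = (-6*((R*(1/3) + R*(-1)) + R))/R = (-6*((R/3 - R) + R))/R = (-6*(-2*R/3 + R))/R = (-2*R)/R = -2)
(481239/f(-400))/U(-97) + 265437/(-256725) = (481239/(-2))/(-225) + 265437/(-256725) = (481239*(-1/2))*(-1/225) + 265437*(-1/256725) = -481239/2*(-1/225) - 29493/28525 = 53471/50 - 29493/28525 = 2438057/2282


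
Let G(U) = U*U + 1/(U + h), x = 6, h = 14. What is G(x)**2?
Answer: 519841/400 ≈ 1299.6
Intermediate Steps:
G(U) = U**2 + 1/(14 + U) (G(U) = U*U + 1/(U + 14) = U**2 + 1/(14 + U))
G(x)**2 = ((1 + 6**3 + 14*6**2)/(14 + 6))**2 = ((1 + 216 + 14*36)/20)**2 = ((1 + 216 + 504)/20)**2 = ((1/20)*721)**2 = (721/20)**2 = 519841/400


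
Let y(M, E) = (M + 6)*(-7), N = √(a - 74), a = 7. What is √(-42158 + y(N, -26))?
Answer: √(-42200 - 7*I*√67) ≈ 0.139 - 205.43*I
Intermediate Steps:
N = I*√67 (N = √(7 - 74) = √(-67) = I*√67 ≈ 8.1853*I)
y(M, E) = -42 - 7*M (y(M, E) = (6 + M)*(-7) = -42 - 7*M)
√(-42158 + y(N, -26)) = √(-42158 + (-42 - 7*I*√67)) = √(-42200 - 7*I*√67)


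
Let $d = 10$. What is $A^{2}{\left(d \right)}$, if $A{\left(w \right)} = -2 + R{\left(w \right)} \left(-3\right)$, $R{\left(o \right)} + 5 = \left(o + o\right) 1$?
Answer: $2209$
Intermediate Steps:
$R{\left(o \right)} = -5 + 2 o$ ($R{\left(o \right)} = -5 + \left(o + o\right) 1 = -5 + 2 o 1 = -5 + 2 o$)
$A{\left(w \right)} = 13 - 6 w$ ($A{\left(w \right)} = -2 + \left(-5 + 2 w\right) \left(-3\right) = -2 - \left(-15 + 6 w\right) = 13 - 6 w$)
$A^{2}{\left(d \right)} = \left(13 - 60\right)^{2} = \left(-47\right)^{2} = 2209$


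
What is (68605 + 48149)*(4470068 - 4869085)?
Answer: -46586830818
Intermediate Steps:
(68605 + 48149)*(4470068 - 4869085) = 116754*(-399017) = -46586830818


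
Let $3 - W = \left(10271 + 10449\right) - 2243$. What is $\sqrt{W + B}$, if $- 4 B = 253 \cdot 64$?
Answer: $i \sqrt{22522} \approx 150.07 i$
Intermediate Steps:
$W = -18474$ ($W = 3 - \left(\left(10271 + 10449\right) - 2243\right) = 3 - \left(20720 - 2243\right) = 3 - 18477 = -18474$)
$B = -4048$ ($B = - \frac{253 \cdot 64}{4} = \left(- \frac{1}{4}\right) 16192 = -4048$)
$\sqrt{W + B} = \sqrt{-18474 - 4048} = \sqrt{-22522} = i \sqrt{22522}$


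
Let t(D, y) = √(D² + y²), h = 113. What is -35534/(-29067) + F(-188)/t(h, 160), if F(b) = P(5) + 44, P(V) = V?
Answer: 35534/29067 + 49*√38369/38369 ≈ 1.4726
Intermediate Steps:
F(b) = 49 (F(b) = 5 + 44 = 49)
-35534/(-29067) + F(-188)/t(h, 160) = -35534/(-29067) + 49/(√(113² + 160²)) = -35534*(-1/29067) + 49/(√(12769 + 25600)) = 35534/29067 + 49/(√38369) = 35534/29067 + 49*(√38369/38369) = 35534/29067 + 49*√38369/38369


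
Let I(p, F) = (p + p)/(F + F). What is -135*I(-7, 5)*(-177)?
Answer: -33453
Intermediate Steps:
I(p, F) = p/F (I(p, F) = (2*p)/((2*F)) = (2*p)*(1/(2*F)) = p/F)
-135*I(-7, 5)*(-177) = -(-945)/5*(-177) = -135*(-7/5)*(-177) = 189*(-177) = -33453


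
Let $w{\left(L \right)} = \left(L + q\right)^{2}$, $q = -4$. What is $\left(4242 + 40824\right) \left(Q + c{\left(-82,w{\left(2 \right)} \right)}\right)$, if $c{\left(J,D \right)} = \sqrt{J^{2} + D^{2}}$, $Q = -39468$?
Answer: $-1778664888 + 90132 \sqrt{1685} \approx -1.775 \cdot 10^{9}$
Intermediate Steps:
$w{\left(L \right)} = \left(-4 + L\right)^{2}$ ($w{\left(L \right)} = \left(L - 4\right)^{2} = \left(-4 + L\right)^{2}$)
$c{\left(J,D \right)} = \sqrt{D^{2} + J^{2}}$
$\left(4242 + 40824\right) \left(Q + c{\left(-82,w{\left(2 \right)} \right)}\right) = \left(4242 + 40824\right) \left(-39468 + \sqrt{\left(\left(-4 + 2\right)^{2}\right)^{2} + \left(-82\right)^{2}}\right) = 45066 \left(-39468 + \sqrt{\left(\left(-2\right)^{2}\right)^{2} + 6724}\right) = 45066 \left(-39468 + \sqrt{4^{2} + 6724}\right) = 45066 \left(-39468 + \sqrt{16 + 6724}\right) = 45066 \left(-39468 + \sqrt{6740}\right) = 45066 \left(-39468 + 2 \sqrt{1685}\right) = -1778664888 + 90132 \sqrt{1685}$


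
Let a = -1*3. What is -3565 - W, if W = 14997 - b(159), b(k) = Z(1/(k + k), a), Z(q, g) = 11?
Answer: -18551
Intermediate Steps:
a = -3
b(k) = 11
W = 14986 (W = 14997 - 1*11 = 14997 - 11 = 14986)
-3565 - W = -3565 - 1*14986 = -3565 - 14986 = -18551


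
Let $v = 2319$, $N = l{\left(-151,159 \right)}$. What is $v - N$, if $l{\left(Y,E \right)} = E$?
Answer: $2160$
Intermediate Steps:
$N = 159$
$v - N = 2319 - 159 = 2160$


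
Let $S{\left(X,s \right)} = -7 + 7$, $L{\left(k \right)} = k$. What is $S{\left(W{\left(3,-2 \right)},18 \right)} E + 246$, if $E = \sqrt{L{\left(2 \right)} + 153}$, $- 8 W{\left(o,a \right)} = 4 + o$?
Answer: $246$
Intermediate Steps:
$W{\left(o,a \right)} = - \frac{1}{2} - \frac{o}{8}$ ($W{\left(o,a \right)} = - \frac{4 + o}{8} = - \frac{1}{2} - \frac{o}{8}$)
$S{\left(X,s \right)} = 0$
$E = \sqrt{155}$ ($E = \sqrt{2 + 153} = \sqrt{155} \approx 12.45$)
$S{\left(W{\left(3,-2 \right)},18 \right)} E + 246 = 0 \sqrt{155} + 246 = 0 + 246 = 246$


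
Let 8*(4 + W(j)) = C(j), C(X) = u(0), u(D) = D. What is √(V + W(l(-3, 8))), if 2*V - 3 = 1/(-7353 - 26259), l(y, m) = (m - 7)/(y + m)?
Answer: I*√2824433166/33612 ≈ 1.5811*I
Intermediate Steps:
l(y, m) = (-7 + m)/(m + y)
C(X) = 0
V = 100835/67224 (V = 3/2 + 1/(2*(-7353 - 26259)) = 3/2 + (½)/(-33612) = 3/2 + (½)*(-1/33612) = 3/2 - 1/67224 = 100835/67224 ≈ 1.5000)
W(j) = -4 (W(j) = -4 + (⅛)*0 = -4 + 0 = -4)
√(V + W(l(-3, 8))) = √(100835/67224 - 4) = √(-168061/67224) = I*√2824433166/33612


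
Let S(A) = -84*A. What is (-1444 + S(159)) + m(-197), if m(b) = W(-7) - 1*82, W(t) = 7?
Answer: -14875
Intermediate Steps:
m(b) = -75 (m(b) = 7 - 1*82 = 7 - 82 = -75)
(-1444 + S(159)) + m(-197) = (-1444 - 84*159) - 75 = (-1444 - 13356) - 75 = -14800 - 75 = -14875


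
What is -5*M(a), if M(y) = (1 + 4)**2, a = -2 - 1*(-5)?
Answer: -125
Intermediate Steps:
a = 3 (a = -2 + 5 = 3)
M(y) = 25 (M(y) = 5**2 = 25)
-5*M(a) = -5*25 = -125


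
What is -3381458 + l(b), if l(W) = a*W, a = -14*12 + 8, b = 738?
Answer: -3499538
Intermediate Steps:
a = -160 (a = -168 + 8 = -160)
l(W) = -160*W
-3381458 + l(b) = -3381458 - 160*738 = -3381458 - 118080 = -3499538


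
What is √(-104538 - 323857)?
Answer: I*√428395 ≈ 654.52*I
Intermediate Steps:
√(-104538 - 323857) = √(-428395) = I*√428395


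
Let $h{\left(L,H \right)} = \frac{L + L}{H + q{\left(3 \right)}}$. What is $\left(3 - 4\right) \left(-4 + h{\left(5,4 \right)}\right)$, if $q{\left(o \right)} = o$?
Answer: $\frac{18}{7} \approx 2.5714$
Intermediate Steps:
$h{\left(L,H \right)} = \frac{2 L}{3 + H}$ ($h{\left(L,H \right)} = \frac{L + L}{H + 3} = \frac{2 L}{3 + H}$)
$\left(3 - 4\right) \left(-4 + h{\left(5,4 \right)}\right) = \left(3 - 4\right) \left(-4 + 2 \cdot 5 \frac{1}{3 + 4}\right) = \left(3 - 4\right) \left(-4 + 2 \cdot 5 \cdot \frac{1}{7}\right) = - (-4 + 2 \cdot 5 \cdot \frac{1}{7}) = - (-4 + \frac{10}{7}) = \left(-1\right) \left(- \frac{18}{7}\right) = \frac{18}{7}$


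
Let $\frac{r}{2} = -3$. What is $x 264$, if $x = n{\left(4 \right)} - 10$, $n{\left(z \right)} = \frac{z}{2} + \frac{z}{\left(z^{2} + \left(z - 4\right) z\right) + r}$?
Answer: $- \frac{10032}{5} \approx -2006.4$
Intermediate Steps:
$r = -6$ ($r = 2 \left(-3\right) = -6$)
$n{\left(z \right)} = \frac{z}{2} + \frac{z}{-6 + z^{2} + z \left(-4 + z\right)}$ ($n{\left(z \right)} = \frac{z}{2} + \frac{z}{\left(z^{2} + \left(z - 4\right) z\right) - 6} = z \frac{1}{2} + \frac{z}{\left(z^{2} + \left(z - 4\right) z\right) - 6} = \frac{z}{2} + \frac{z}{\left(z^{2} + \left(-4 + z\right) z\right) - 6} = \frac{z}{2} + \frac{z}{\left(z^{2} + z \left(-4 + z\right)\right) - 6} = \frac{z}{2} + \frac{z}{-6 + z^{2} + z \left(-4 + z\right)}$)
$x = - \frac{38}{5}$ ($x = \frac{1}{2} \cdot 4 \frac{1}{-3 + 4^{2} - 8} \left(-2 + 4^{2} - 8\right) - 10 = \frac{1}{2} \cdot 4 \frac{1}{-3 + 16 - 8} \left(-2 + 16 - 8\right) - 10 = \frac{1}{2} \cdot 4 \cdot \frac{1}{5} \cdot 6 - 10 = \frac{12}{5} - 10 = - \frac{38}{5} \approx -7.6$)
$x 264 = \left(- \frac{38}{5}\right) 264 = - \frac{10032}{5}$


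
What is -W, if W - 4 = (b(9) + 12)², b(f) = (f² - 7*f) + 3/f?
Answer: -8317/9 ≈ -924.11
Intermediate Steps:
b(f) = f² - 7*f + 3/f
W = 8317/9 (W = 4 + ((3 + 9²*(-7 + 9))/9 + 12)² = 4 + ((3 + 81*2)/9 + 12)² = 4 + ((3 + 162)/9 + 12)² = 4 + ((⅑)*165 + 12)² = 4 + (55/3 + 12)² = 4 + (91/3)² = 4 + 8281/9 = 8317/9 ≈ 924.11)
-W = -1*8317/9 = -8317/9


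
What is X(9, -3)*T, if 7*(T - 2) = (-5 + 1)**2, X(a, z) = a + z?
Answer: 180/7 ≈ 25.714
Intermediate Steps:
T = 30/7 (T = 2 + (-5 + 1)**2/7 = 2 + (1/7)*(-4)**2 = 2 + (1/7)*16 = 2 + 16/7 = 30/7 ≈ 4.2857)
X(9, -3)*T = (9 - 3)*(30/7) = 6*(30/7) = 180/7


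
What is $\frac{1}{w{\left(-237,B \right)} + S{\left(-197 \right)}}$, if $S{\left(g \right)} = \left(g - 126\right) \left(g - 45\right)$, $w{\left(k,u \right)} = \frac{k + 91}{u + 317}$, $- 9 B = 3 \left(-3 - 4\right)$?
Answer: $\frac{479}{37441295} \approx 1.2793 \cdot 10^{-5}$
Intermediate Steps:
$B = \frac{7}{3}$ ($B = - \frac{3 \left(-3 - 4\right)}{9} = - \frac{3 \left(-7\right)}{9} = \left(- \frac{1}{9}\right) \left(-21\right) = \frac{7}{3} \approx 2.3333$)
$w{\left(k,u \right)} = \frac{91 + k}{317 + u}$
$S{\left(g \right)} = \left(-126 + g\right) \left(-45 + g\right)$ ($S{\left(g \right)} = \left(g - 126\right) \left(-45 + g\right) = \left(-126 + g\right) \left(-45 + g\right)$)
$\frac{1}{w{\left(-237,B \right)} + S{\left(-197 \right)}} = \frac{1}{\frac{91 - 237}{317 + \frac{7}{3}} + \left(5670 + \left(-197\right)^{2} - -33687\right)} = \frac{1}{\frac{1}{\frac{958}{3}} \left(-146\right) + \left(5670 + 38809 + 33687\right)} = \frac{1}{\frac{3}{958} \left(-146\right) + 78166} = \frac{1}{- \frac{219}{479} + 78166} = \frac{1}{\frac{37441295}{479}} = \frac{479}{37441295}$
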